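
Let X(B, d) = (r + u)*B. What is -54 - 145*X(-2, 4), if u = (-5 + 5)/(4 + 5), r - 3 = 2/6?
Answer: 2738/3 ≈ 912.67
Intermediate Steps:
r = 10/3 (r = 3 + 2/6 = 3 + 2*(1/6) = 3 + 1/3 = 10/3 ≈ 3.3333)
u = 0 (u = 0/9 = 0*(1/9) = 0)
X(B, d) = 10*B/3 (X(B, d) = (10/3 + 0)*B = 10*B/3)
-54 - 145*X(-2, 4) = -54 - 1450*(-2)/3 = -54 - 145*(-20/3) = -54 + 2900/3 = 2738/3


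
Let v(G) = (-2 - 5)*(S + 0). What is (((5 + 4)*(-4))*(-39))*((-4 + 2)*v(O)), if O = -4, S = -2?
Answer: -39312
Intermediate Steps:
v(G) = 14 (v(G) = (-2 - 5)*(-2 + 0) = -7*(-2) = 14)
(((5 + 4)*(-4))*(-39))*((-4 + 2)*v(O)) = (((5 + 4)*(-4))*(-39))*((-4 + 2)*14) = ((9*(-4))*(-39))*(-2*14) = -36*(-39)*(-28) = 1404*(-28) = -39312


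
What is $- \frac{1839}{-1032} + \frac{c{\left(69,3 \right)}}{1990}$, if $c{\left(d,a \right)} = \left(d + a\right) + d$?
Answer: $\frac{634187}{342280} \approx 1.8528$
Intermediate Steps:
$c{\left(d,a \right)} = a + 2 d$ ($c{\left(d,a \right)} = \left(a + d\right) + d = a + 2 d$)
$- \frac{1839}{-1032} + \frac{c{\left(69,3 \right)}}{1990} = - \frac{1839}{-1032} + \frac{3 + 2 \cdot 69}{1990} = \left(-1839\right) \left(- \frac{1}{1032}\right) + \left(3 + 138\right) \frac{1}{1990} = \frac{613}{344} + 141 \cdot \frac{1}{1990} = \frac{613}{344} + \frac{141}{1990} = \frac{634187}{342280}$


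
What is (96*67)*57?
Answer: 366624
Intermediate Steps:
(96*67)*57 = 6432*57 = 366624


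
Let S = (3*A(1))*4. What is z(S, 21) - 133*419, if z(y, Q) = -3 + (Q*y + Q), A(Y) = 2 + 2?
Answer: -54701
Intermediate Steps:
A(Y) = 4
S = 48 (S = (3*4)*4 = 12*4 = 48)
z(y, Q) = -3 + Q + Q*y (z(y, Q) = -3 + (Q + Q*y) = -3 + Q + Q*y)
z(S, 21) - 133*419 = (-3 + 21 + 21*48) - 133*419 = (-3 + 21 + 1008) - 55727 = 1026 - 55727 = -54701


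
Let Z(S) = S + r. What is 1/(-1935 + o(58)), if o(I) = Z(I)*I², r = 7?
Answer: 1/216725 ≈ 4.6141e-6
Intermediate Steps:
Z(S) = 7 + S (Z(S) = S + 7 = 7 + S)
o(I) = I²*(7 + I) (o(I) = (7 + I)*I² = I²*(7 + I))
1/(-1935 + o(58)) = 1/(-1935 + 58²*(7 + 58)) = 1/(-1935 + 3364*65) = 1/(-1935 + 218660) = 1/216725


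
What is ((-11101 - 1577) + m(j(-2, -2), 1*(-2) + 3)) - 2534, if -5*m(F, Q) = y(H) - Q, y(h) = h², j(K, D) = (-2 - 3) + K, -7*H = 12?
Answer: -745407/49 ≈ -15212.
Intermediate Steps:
H = -12/7 (H = -⅐*12 = -12/7 ≈ -1.7143)
j(K, D) = -5 + K
m(F, Q) = -144/245 + Q/5 (m(F, Q) = -((-12/7)² - Q)/5 = -(144/49 - Q)/5 = -144/245 + Q/5)
((-11101 - 1577) + m(j(-2, -2), 1*(-2) + 3)) - 2534 = ((-11101 - 1577) + (-144/245 + (1*(-2) + 3)/5)) - 2534 = (-12678 + (-144/245 + (-2 + 3)/5)) - 2534 = (-12678 + (-144/245 + (⅕)*1)) - 2534 = (-12678 + (-144/245 + ⅕)) - 2534 = (-12678 - 19/49) - 2534 = -621241/49 - 2534 = -745407/49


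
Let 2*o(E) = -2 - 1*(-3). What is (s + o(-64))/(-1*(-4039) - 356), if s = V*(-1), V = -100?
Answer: 201/7366 ≈ 0.027288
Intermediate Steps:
o(E) = ½ (o(E) = (-2 - 1*(-3))/2 = (-2 + 3)/2 = (½)*1 = ½)
s = 100 (s = -100*(-1) = 100)
(s + o(-64))/(-1*(-4039) - 356) = (100 + ½)/(-1*(-4039) - 356) = 201/(2*(4039 - 356)) = (201/2)/3683 = (201/2)*(1/3683) = 201/7366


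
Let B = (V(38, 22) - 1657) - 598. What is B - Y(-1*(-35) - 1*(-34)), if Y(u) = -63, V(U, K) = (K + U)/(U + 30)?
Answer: -37249/17 ≈ -2191.1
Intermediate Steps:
V(U, K) = (K + U)/(30 + U)
B = -38320/17 (B = ((22 + 38)/(30 + 38) - 1657) - 598 = (60/68 - 1657) - 598 = ((1/68)*60 - 1657) - 598 = (15/17 - 1657) - 598 = -28154/17 - 598 = -38320/17 ≈ -2254.1)
B - Y(-1*(-35) - 1*(-34)) = -38320/17 - 1*(-63) = -38320/17 + 63 = -37249/17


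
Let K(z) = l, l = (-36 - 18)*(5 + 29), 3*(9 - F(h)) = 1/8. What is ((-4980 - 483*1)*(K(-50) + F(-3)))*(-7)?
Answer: -558943203/8 ≈ -6.9868e+7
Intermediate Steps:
F(h) = 215/24 (F(h) = 9 - ⅓/8 = 9 - ⅓*⅛ = 9 - 1/24 = 215/24)
l = -1836 (l = -54*34 = -1836)
K(z) = -1836
((-4980 - 483*1)*(K(-50) + F(-3)))*(-7) = ((-4980 - 483*1)*(-1836 + 215/24))*(-7) = ((-4980 - 483)*(-43849/24))*(-7) = -5463*(-43849/24)*(-7) = (79849029/8)*(-7) = -558943203/8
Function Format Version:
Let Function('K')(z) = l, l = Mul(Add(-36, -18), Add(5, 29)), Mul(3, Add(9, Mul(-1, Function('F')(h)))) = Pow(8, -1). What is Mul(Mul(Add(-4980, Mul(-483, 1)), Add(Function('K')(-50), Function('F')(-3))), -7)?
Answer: Rational(-558943203, 8) ≈ -6.9868e+7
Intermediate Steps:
Function('F')(h) = Rational(215, 24) (Function('F')(h) = Add(9, Mul(Rational(-1, 3), Pow(8, -1))) = Add(9, Mul(Rational(-1, 3), Rational(1, 8))) = Add(9, Rational(-1, 24)) = Rational(215, 24))
l = -1836 (l = Mul(-54, 34) = -1836)
Function('K')(z) = -1836
Mul(Mul(Add(-4980, Mul(-483, 1)), Add(Function('K')(-50), Function('F')(-3))), -7) = Mul(Mul(Add(-4980, Mul(-483, 1)), Add(-1836, Rational(215, 24))), -7) = Mul(Mul(Add(-4980, -483), Rational(-43849, 24)), -7) = Mul(Mul(-5463, Rational(-43849, 24)), -7) = Mul(Rational(79849029, 8), -7) = Rational(-558943203, 8)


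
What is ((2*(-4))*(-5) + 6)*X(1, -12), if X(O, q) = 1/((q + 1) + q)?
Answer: -2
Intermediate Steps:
X(O, q) = 1/(1 + 2*q) (X(O, q) = 1/((1 + q) + q) = 1/(1 + 2*q))
((2*(-4))*(-5) + 6)*X(1, -12) = ((2*(-4))*(-5) + 6)/(1 + 2*(-12)) = (-8*(-5) + 6)/(1 - 24) = (40 + 6)/(-23) = 46*(-1/23) = -2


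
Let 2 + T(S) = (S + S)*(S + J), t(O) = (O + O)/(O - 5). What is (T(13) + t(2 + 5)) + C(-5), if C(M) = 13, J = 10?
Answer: 616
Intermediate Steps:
t(O) = 2*O/(-5 + O) (t(O) = (2*O)/(-5 + O) = 2*O/(-5 + O))
T(S) = -2 + 2*S*(10 + S) (T(S) = -2 + (S + S)*(S + 10) = -2 + (2*S)*(10 + S) = -2 + 2*S*(10 + S))
(T(13) + t(2 + 5)) + C(-5) = ((-2 + 2*13² + 20*13) + 2*(2 + 5)/(-5 + (2 + 5))) + 13 = ((-2 + 2*169 + 260) + 2*7/(-5 + 7)) + 13 = ((-2 + 338 + 260) + 2*7/2) + 13 = (596 + 2*7*(½)) + 13 = (596 + 7) + 13 = 603 + 13 = 616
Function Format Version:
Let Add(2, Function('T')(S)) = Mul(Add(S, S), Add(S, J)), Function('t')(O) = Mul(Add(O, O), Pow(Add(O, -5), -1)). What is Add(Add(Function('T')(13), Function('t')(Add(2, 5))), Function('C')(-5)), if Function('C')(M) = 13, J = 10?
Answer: 616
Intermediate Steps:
Function('t')(O) = Mul(2, O, Pow(Add(-5, O), -1)) (Function('t')(O) = Mul(Mul(2, O), Pow(Add(-5, O), -1)) = Mul(2, O, Pow(Add(-5, O), -1)))
Function('T')(S) = Add(-2, Mul(2, S, Add(10, S))) (Function('T')(S) = Add(-2, Mul(Add(S, S), Add(S, 10))) = Add(-2, Mul(Mul(2, S), Add(10, S))) = Add(-2, Mul(2, S, Add(10, S))))
Add(Add(Function('T')(13), Function('t')(Add(2, 5))), Function('C')(-5)) = Add(Add(Add(-2, Mul(2, Pow(13, 2)), Mul(20, 13)), Mul(2, Add(2, 5), Pow(Add(-5, Add(2, 5)), -1))), 13) = Add(Add(Add(-2, Mul(2, 169), 260), Mul(2, 7, Pow(Add(-5, 7), -1))), 13) = Add(Add(Add(-2, 338, 260), Mul(2, 7, Pow(2, -1))), 13) = Add(Add(596, Mul(2, 7, Rational(1, 2))), 13) = Add(Add(596, 7), 13) = Add(603, 13) = 616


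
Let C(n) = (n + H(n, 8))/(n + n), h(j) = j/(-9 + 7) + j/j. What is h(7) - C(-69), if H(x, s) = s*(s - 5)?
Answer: -65/23 ≈ -2.8261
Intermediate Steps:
H(x, s) = s*(-5 + s)
h(j) = 1 - j/2 (h(j) = j/(-2) + 1 = j*(-1/2) + 1 = -j/2 + 1 = 1 - j/2)
C(n) = (24 + n)/(2*n) (C(n) = (n + 8*(-5 + 8))/(n + n) = (n + 8*3)/((2*n)) = (n + 24)*(1/(2*n)) = (24 + n)*(1/(2*n)) = (24 + n)/(2*n))
h(7) - C(-69) = (1 - 1/2*7) - (24 - 69)/(2*(-69)) = (1 - 7/2) - (-1)*(-45)/(2*69) = -5/2 - 1*15/46 = -5/2 - 15/46 = -65/23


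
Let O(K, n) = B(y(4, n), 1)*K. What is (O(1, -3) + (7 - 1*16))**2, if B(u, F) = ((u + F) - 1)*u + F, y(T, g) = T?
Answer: 64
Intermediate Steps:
B(u, F) = F + u*(-1 + F + u) (B(u, F) = ((F + u) - 1)*u + F = (-1 + F + u)*u + F = u*(-1 + F + u) + F = F + u*(-1 + F + u))
O(K, n) = 17*K (O(K, n) = (1 + 4**2 - 1*4 + 1*4)*K = (1 + 16 - 4 + 4)*K = 17*K)
(O(1, -3) + (7 - 1*16))**2 = (17*1 + (7 - 1*16))**2 = (17 + (7 - 16))**2 = (17 - 9)**2 = 8**2 = 64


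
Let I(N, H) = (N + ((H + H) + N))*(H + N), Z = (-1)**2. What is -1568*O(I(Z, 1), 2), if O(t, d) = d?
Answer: -3136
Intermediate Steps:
Z = 1
I(N, H) = (H + N)*(2*H + 2*N) (I(N, H) = (N + (2*H + N))*(H + N) = (N + (N + 2*H))*(H + N) = (2*H + 2*N)*(H + N) = (H + N)*(2*H + 2*N))
-1568*O(I(Z, 1), 2) = -1568*2 = -3136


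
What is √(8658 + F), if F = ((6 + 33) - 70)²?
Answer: √9619 ≈ 98.077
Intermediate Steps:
F = 961 (F = (39 - 70)² = (-31)² = 961)
√(8658 + F) = √(8658 + 961) = √9619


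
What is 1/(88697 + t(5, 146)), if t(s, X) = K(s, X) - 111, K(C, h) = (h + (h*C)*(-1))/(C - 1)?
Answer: 1/88440 ≈ 1.1307e-5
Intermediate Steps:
K(C, h) = (h - C*h)/(-1 + C) (K(C, h) = (h + (C*h)*(-1))/(-1 + C) = (h - C*h)/(-1 + C))
t(s, X) = -111 - X (t(s, X) = -X - 111 = -111 - X)
1/(88697 + t(5, 146)) = 1/(88697 + (-111 - 1*146)) = 1/(88697 + (-111 - 146)) = 1/(88697 - 257) = 1/88440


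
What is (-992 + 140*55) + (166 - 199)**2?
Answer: 7797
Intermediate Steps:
(-992 + 140*55) + (166 - 199)**2 = (-992 + 7700) + (-33)**2 = 6708 + 1089 = 7797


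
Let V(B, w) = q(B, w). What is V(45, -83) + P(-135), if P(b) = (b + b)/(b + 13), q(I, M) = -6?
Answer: -231/61 ≈ -3.7869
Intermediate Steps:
V(B, w) = -6
P(b) = 2*b/(13 + b) (P(b) = (2*b)/(13 + b) = 2*b/(13 + b))
V(45, -83) + P(-135) = -6 + 2*(-135)/(13 - 135) = -6 + 2*(-135)/(-122) = -6 + 2*(-135)*(-1/122) = -6 + 135/61 = -231/61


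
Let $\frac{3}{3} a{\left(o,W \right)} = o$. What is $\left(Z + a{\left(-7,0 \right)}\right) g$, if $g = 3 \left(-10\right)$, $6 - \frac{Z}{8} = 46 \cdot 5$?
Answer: $53970$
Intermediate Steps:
$a{\left(o,W \right)} = o$
$Z = -1792$ ($Z = 48 - 8 \cdot 46 \cdot 5 = 48 - 1840 = -1792$)
$g = -30$
$\left(Z + a{\left(-7,0 \right)}\right) g = \left(-1792 - 7\right) \left(-30\right) = \left(-1799\right) \left(-30\right) = 53970$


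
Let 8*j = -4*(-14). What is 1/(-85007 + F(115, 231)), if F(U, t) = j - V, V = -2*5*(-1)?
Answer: -1/85010 ≈ -1.1763e-5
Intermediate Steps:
j = 7 (j = (-4*(-14))/8 = (1/8)*56 = 7)
V = 10 (V = -10*(-1) = 10)
F(U, t) = -3 (F(U, t) = 7 - 1*10 = 7 - 10 = -3)
1/(-85007 + F(115, 231)) = 1/(-85007 - 3) = 1/(-85010) = -1/85010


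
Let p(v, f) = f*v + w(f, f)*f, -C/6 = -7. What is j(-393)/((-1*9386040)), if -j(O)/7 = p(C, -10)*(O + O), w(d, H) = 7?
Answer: 44933/156434 ≈ 0.28723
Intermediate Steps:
C = 42 (C = -6*(-7) = 42)
p(v, f) = 7*f + f*v (p(v, f) = f*v + 7*f = 7*f + f*v)
j(O) = 6860*O (j(O) = -7*(-10*(7 + 42))*(O + O) = -7*(-10*49)*2*O = -(-3430)*2*O = -(-6860)*O = 6860*O)
j(-393)/((-1*9386040)) = (6860*(-393))/((-1*9386040)) = -2695980/(-9386040) = -2695980*(-1/9386040) = 44933/156434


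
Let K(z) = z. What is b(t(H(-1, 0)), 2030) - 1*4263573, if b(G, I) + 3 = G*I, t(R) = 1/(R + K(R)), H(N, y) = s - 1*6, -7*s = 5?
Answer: -200395177/47 ≈ -4.2637e+6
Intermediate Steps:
s = -5/7 (s = -⅐*5 = -5/7 ≈ -0.71429)
H(N, y) = -47/7 (H(N, y) = -5/7 - 1*6 = -5/7 - 6 = -47/7)
t(R) = 1/(2*R) (t(R) = 1/(R + R) = 1/(2*R))
b(G, I) = -3 + G*I
b(t(H(-1, 0)), 2030) - 1*4263573 = (-3 + (1/(2*(-47/7)))*2030) - 1*4263573 = (-3 + ((½)*(-7/47))*2030) - 4263573 = (-3 - 7/94*2030) - 4263573 = (-3 - 7105/47) - 4263573 = -7246/47 - 4263573 = -200395177/47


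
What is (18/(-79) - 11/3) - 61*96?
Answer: -1388795/237 ≈ -5859.9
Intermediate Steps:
(18/(-79) - 11/3) - 61*96 = (18*(-1/79) - 11*⅓) - 5856 = (-18/79 - 11/3) - 5856 = -923/237 - 5856 = -1388795/237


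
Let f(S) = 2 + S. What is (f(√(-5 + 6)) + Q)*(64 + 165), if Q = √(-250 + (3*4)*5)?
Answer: 687 + 229*I*√190 ≈ 687.0 + 3156.5*I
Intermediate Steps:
Q = I*√190 (Q = √(-250 + 12*5) = √(-250 + 60) = √(-190) = I*√190 ≈ 13.784*I)
(f(√(-5 + 6)) + Q)*(64 + 165) = ((2 + √(-5 + 6)) + I*√190)*(64 + 165) = ((2 + √1) + I*√190)*229 = ((2 + 1) + I*√190)*229 = (3 + I*√190)*229 = 687 + 229*I*√190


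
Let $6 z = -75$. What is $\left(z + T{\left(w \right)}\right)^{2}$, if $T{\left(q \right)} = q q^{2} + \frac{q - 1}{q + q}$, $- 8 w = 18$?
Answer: $\frac{178089025}{331776} \approx 536.77$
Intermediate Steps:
$z = - \frac{25}{2}$ ($z = \frac{1}{6} \left(-75\right) = - \frac{25}{2} \approx -12.5$)
$w = - \frac{9}{4}$ ($w = \left(- \frac{1}{8}\right) 18 = - \frac{9}{4} \approx -2.25$)
$T{\left(q \right)} = q^{3} + \frac{-1 + q}{2 q}$
$\left(z + T{\left(w \right)}\right)^{2} = \left(- \frac{25}{2} + \frac{-1 - \frac{9}{4} + 2 \left(- \frac{9}{4}\right)^{4}}{2 \left(- \frac{9}{4}\right)}\right)^{2} = \left(- \frac{25}{2} + \frac{1}{2} \left(- \frac{4}{9}\right) \left(-1 - \frac{9}{4} + 2 \cdot \frac{6561}{256}\right)\right)^{2} = \left(- \frac{25}{2} + \frac{1}{2} \left(- \frac{4}{9}\right) \left(-1 - \frac{9}{4} + \frac{6561}{128}\right)\right)^{2} = \left(- \frac{25}{2} + \frac{1}{2} \left(- \frac{4}{9}\right) \frac{6145}{128}\right)^{2} = \left(- \frac{25}{2} - \frac{6145}{576}\right)^{2} = \left(- \frac{13345}{576}\right)^{2} = \frac{178089025}{331776}$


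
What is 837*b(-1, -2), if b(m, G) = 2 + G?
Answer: 0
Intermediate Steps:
837*b(-1, -2) = 837*(2 - 2) = 837*0 = 0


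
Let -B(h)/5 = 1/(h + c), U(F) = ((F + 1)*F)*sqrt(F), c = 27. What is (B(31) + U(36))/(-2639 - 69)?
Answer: -463531/157064 ≈ -2.9512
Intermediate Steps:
U(F) = F**(3/2)*(1 + F) (U(F) = ((1 + F)*F)*sqrt(F) = (F*(1 + F))*sqrt(F) = F**(3/2)*(1 + F))
B(h) = -5/(27 + h) (B(h) = -5/(h + 27) = -5/(27 + h))
(B(31) + U(36))/(-2639 - 69) = (-5/(27 + 31) + 36**(3/2)*(1 + 36))/(-2639 - 69) = (-5/58 + 216*37)/(-2708) = (-5*1/58 + 7992)*(-1/2708) = (-5/58 + 7992)*(-1/2708) = (463531/58)*(-1/2708) = -463531/157064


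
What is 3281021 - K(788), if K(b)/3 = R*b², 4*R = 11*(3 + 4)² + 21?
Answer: -257515459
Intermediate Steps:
R = 140 (R = (11*(3 + 4)² + 21)/4 = (11*7² + 21)/4 = (11*49 + 21)/4 = (539 + 21)/4 = (¼)*560 = 140)
K(b) = 420*b² (K(b) = 3*(140*b²) = 420*b²)
3281021 - K(788) = 3281021 - 420*788² = 3281021 - 420*620944 = 3281021 - 1*260796480 = 3281021 - 260796480 = -257515459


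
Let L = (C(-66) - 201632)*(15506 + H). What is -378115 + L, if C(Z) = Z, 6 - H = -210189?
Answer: -45523818413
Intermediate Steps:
H = 210195 (H = 6 - 1*(-210189) = 6 + 210189 = 210195)
L = -45523440298 (L = (-66 - 201632)*(15506 + 210195) = -201698*225701 = -45523440298)
-378115 + L = -378115 - 45523440298 = -45523818413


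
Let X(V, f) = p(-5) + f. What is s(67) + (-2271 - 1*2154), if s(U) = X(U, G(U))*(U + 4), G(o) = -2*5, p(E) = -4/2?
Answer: -5277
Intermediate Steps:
p(E) = -2 (p(E) = -4*½ = -2)
G(o) = -10
X(V, f) = -2 + f
s(U) = -48 - 12*U (s(U) = (-2 - 10)*(U + 4) = -12*(4 + U) = -48 - 12*U)
s(67) + (-2271 - 1*2154) = (-48 - 12*67) + (-2271 - 1*2154) = (-48 - 804) + (-2271 - 2154) = -852 - 4425 = -5277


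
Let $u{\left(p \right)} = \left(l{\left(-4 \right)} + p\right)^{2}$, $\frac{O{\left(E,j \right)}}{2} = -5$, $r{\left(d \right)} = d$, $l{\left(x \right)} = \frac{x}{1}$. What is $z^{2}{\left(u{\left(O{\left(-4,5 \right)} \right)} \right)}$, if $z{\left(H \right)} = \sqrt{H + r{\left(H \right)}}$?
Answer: $392$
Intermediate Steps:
$l{\left(x \right)} = x$ ($l{\left(x \right)} = x 1 = x$)
$O{\left(E,j \right)} = -10$ ($O{\left(E,j \right)} = 2 \left(-5\right) = -10$)
$u{\left(p \right)} = \left(-4 + p\right)^{2}$
$z{\left(H \right)} = \sqrt{2} \sqrt{H}$ ($z{\left(H \right)} = \sqrt{H + H} = \sqrt{2 H} = \sqrt{2} \sqrt{H}$)
$z^{2}{\left(u{\left(O{\left(-4,5 \right)} \right)} \right)} = \left(\sqrt{2} \sqrt{\left(-4 - 10\right)^{2}}\right)^{2} = \left(\sqrt{2} \sqrt{\left(-14\right)^{2}}\right)^{2} = \left(\sqrt{2} \sqrt{196}\right)^{2} = \left(\sqrt{2} \cdot 14\right)^{2} = \left(14 \sqrt{2}\right)^{2} = 392$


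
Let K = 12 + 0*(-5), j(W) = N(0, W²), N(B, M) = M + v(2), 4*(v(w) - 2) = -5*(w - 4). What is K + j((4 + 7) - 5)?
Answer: 105/2 ≈ 52.500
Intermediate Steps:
v(w) = 7 - 5*w/4 (v(w) = 2 + (-5*(w - 4))/4 = 2 + (-5*(-4 + w))/4 = 2 + (20 - 5*w)/4 = 2 + (5 - 5*w/4) = 7 - 5*w/4)
N(B, M) = 9/2 + M (N(B, M) = M + (7 - 5/4*2) = M + (7 - 5/2) = M + 9/2 = 9/2 + M)
j(W) = 9/2 + W²
K = 12 (K = 12 + 0 = 12)
K + j((4 + 7) - 5) = 12 + (9/2 + ((4 + 7) - 5)²) = 12 + (9/2 + (11 - 5)²) = 12 + (9/2 + 6²) = 12 + (9/2 + 36) = 12 + 81/2 = 105/2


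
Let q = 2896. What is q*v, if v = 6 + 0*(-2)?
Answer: 17376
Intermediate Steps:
v = 6 (v = 6 + 0 = 6)
q*v = 2896*6 = 17376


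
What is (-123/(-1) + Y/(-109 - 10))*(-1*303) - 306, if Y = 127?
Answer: -4432944/119 ≈ -37252.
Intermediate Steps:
(-123/(-1) + Y/(-109 - 10))*(-1*303) - 306 = (-123/(-1) + 127/(-109 - 10))*(-1*303) - 306 = (-123*(-1) + 127/(-119))*(-303) - 306 = (123 + 127*(-1/119))*(-303) - 306 = (123 - 127/119)*(-303) - 306 = (14510/119)*(-303) - 306 = -4396530/119 - 306 = -4432944/119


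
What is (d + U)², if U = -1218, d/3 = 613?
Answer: 385641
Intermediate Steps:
d = 1839 (d = 3*613 = 1839)
(d + U)² = (1839 - 1218)² = 621² = 385641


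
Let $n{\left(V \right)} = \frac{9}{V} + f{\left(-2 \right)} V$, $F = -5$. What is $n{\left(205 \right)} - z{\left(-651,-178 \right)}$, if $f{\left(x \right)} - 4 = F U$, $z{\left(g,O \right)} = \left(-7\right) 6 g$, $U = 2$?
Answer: $- \frac{5857251}{205} \approx -28572.0$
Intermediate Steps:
$z{\left(g,O \right)} = - 42 g$
$f{\left(x \right)} = -6$ ($f{\left(x \right)} = 4 - 10 = -6$)
$n{\left(V \right)} = - 6 V + \frac{9}{V}$ ($n{\left(V \right)} = \frac{9}{V} - 6 V = - 6 V + \frac{9}{V}$)
$n{\left(205 \right)} - z{\left(-651,-178 \right)} = \left(\left(-6\right) 205 + \frac{9}{205}\right) - \left(-42\right) \left(-651\right) = \left(-1230 + 9 \cdot \frac{1}{205}\right) - 27342 = \left(-1230 + \frac{9}{205}\right) - 27342 = - \frac{252141}{205} - 27342 = - \frac{5857251}{205}$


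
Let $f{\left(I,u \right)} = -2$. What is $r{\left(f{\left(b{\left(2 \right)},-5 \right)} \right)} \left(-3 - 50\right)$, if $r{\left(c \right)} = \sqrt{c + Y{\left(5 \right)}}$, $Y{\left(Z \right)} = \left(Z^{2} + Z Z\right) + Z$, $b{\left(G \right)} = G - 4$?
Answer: $- 53 \sqrt{53} \approx -385.85$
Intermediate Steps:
$b{\left(G \right)} = -4 + G$
$Y{\left(Z \right)} = Z + 2 Z^{2}$ ($Y{\left(Z \right)} = \left(Z^{2} + Z^{2}\right) + Z = 2 Z^{2} + Z = Z + 2 Z^{2}$)
$r{\left(c \right)} = \sqrt{55 + c}$ ($r{\left(c \right)} = \sqrt{c + 5 \left(1 + 2 \cdot 5\right)} = \sqrt{c + 5 \left(1 + 10\right)} = \sqrt{c + 5 \cdot 11} = \sqrt{c + 55} = \sqrt{55 + c}$)
$r{\left(f{\left(b{\left(2 \right)},-5 \right)} \right)} \left(-3 - 50\right) = \sqrt{55 - 2} \left(-3 - 50\right) = \sqrt{53} \left(-53\right) = - 53 \sqrt{53}$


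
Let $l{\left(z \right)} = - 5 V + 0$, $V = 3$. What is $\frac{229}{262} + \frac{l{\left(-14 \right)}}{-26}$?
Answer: $\frac{2471}{1703} \approx 1.451$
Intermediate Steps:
$l{\left(z \right)} = -15$ ($l{\left(z \right)} = \left(-5\right) 3 + 0 = -15 + 0 = -15$)
$\frac{229}{262} + \frac{l{\left(-14 \right)}}{-26} = \frac{229}{262} - \frac{15}{-26} = 229 \cdot \frac{1}{262} - - \frac{15}{26} = \frac{229}{262} + \frac{15}{26} = \frac{2471}{1703}$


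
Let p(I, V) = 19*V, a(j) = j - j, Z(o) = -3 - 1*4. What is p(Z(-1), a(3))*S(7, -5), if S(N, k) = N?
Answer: 0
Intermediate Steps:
Z(o) = -7 (Z(o) = -3 - 4 = -7)
a(j) = 0
p(Z(-1), a(3))*S(7, -5) = (19*0)*7 = 0*7 = 0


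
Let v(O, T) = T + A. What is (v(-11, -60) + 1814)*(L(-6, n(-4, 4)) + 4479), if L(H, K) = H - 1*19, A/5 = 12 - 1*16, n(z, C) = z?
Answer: 7723236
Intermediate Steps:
A = -20 (A = 5*(12 - 1*16) = 5*(12 - 16) = 5*(-4) = -20)
v(O, T) = -20 + T (v(O, T) = T - 20 = -20 + T)
L(H, K) = -19 + H (L(H, K) = H - 19 = -19 + H)
(v(-11, -60) + 1814)*(L(-6, n(-4, 4)) + 4479) = ((-20 - 60) + 1814)*((-19 - 6) + 4479) = (-80 + 1814)*(-25 + 4479) = 1734*4454 = 7723236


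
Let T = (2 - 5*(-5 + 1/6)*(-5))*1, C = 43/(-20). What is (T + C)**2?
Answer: 52693081/3600 ≈ 14637.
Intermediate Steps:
C = -43/20 (C = 43*(-1/20) = -43/20 ≈ -2.1500)
T = -713/6 (T = (2 - 5*(-5 + 1*(1/6))*(-5))*1 = (2 - 5*(-5 + 1/6)*(-5))*1 = (2 - (-145)*(-5)/6)*1 = (2 - 5*145/6)*1 = (2 - 725/6)*1 = -713/6*1 = -713/6 ≈ -118.83)
(T + C)**2 = (-713/6 - 43/20)**2 = (-7259/60)**2 = 52693081/3600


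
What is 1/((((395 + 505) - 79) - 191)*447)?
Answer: 1/281610 ≈ 3.5510e-6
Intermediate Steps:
1/((((395 + 505) - 79) - 191)*447) = 1/(((900 - 79) - 191)*447) = 1/((821 - 191)*447) = 1/(630*447) = 1/281610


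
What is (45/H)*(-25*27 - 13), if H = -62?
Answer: 15480/31 ≈ 499.35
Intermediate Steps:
(45/H)*(-25*27 - 13) = (45/(-62))*(-25*27 - 13) = (45*(-1/62))*(-675 - 13) = -45/62*(-688) = 15480/31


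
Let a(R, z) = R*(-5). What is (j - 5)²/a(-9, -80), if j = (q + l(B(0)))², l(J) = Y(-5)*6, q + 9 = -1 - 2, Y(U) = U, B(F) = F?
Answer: 3094081/45 ≈ 68757.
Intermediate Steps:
q = -12 (q = -9 + (-1 - 2) = -9 - 3 = -12)
a(R, z) = -5*R
l(J) = -30 (l(J) = -5*6 = -30)
j = 1764 (j = (-12 - 30)² = (-42)² = 1764)
(j - 5)²/a(-9, -80) = (1764 - 5)²/((-5*(-9))) = 1759²/45 = 3094081*(1/45) = 3094081/45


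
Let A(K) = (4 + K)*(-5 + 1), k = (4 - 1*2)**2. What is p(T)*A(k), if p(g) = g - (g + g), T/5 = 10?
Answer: 1600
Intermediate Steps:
T = 50 (T = 5*10 = 50)
p(g) = -g (p(g) = g - 2*g = -g)
k = 4 (k = (4 - 2)**2 = 2**2 = 4)
A(K) = -16 - 4*K (A(K) = (4 + K)*(-4) = -16 - 4*K)
p(T)*A(k) = (-1*50)*(-16 - 4*4) = -50*(-16 - 16) = -50*(-32) = 1600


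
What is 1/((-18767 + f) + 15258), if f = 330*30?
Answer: 1/6391 ≈ 0.00015647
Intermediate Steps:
f = 9900
1/((-18767 + f) + 15258) = 1/((-18767 + 9900) + 15258) = 1/(-8867 + 15258) = 1/6391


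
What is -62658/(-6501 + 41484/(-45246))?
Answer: 472503978/49030955 ≈ 9.6369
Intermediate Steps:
-62658/(-6501 + 41484/(-45246)) = -62658/(-6501 + 41484*(-1/45246)) = -62658/(-6501 - 6914/7541) = -62658/(-49030955/7541) = -62658*(-7541/49030955) = 472503978/49030955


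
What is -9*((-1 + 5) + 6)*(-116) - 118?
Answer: 10322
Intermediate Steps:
-9*((-1 + 5) + 6)*(-116) - 118 = -9*(4 + 6)*(-116) - 118 = -9*10*(-116) - 118 = -90*(-116) - 118 = 10440 - 118 = 10322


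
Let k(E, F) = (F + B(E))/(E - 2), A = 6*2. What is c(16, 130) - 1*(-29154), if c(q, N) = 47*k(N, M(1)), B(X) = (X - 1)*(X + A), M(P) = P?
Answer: 4592705/128 ≈ 35881.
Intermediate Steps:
A = 12
B(X) = (-1 + X)*(12 + X) (B(X) = (X - 1)*(X + 12) = (-1 + X)*(12 + X))
k(E, F) = (-12 + F + E² + 11*E)/(-2 + E) (k(E, F) = (F + (-12 + E² + 11*E))/(E - 2) = (-12 + F + E² + 11*E)/(-2 + E))
c(q, N) = 47*(-11 + N² + 11*N)/(-2 + N) (c(q, N) = 47*((-12 + 1 + N² + 11*N)/(-2 + N)) = 47*((-11 + N² + 11*N)/(-2 + N)) = 47*(-11 + N² + 11*N)/(-2 + N))
c(16, 130) - 1*(-29154) = 47*(-11 + 130² + 11*130)/(-2 + 130) - 1*(-29154) = 47*(-11 + 16900 + 1430)/128 + 29154 = 47*(1/128)*18319 + 29154 = 860993/128 + 29154 = 4592705/128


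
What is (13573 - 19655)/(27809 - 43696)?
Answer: 6082/15887 ≈ 0.38283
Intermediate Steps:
(13573 - 19655)/(27809 - 43696) = -6082/(-15887) = -6082*(-1/15887) = 6082/15887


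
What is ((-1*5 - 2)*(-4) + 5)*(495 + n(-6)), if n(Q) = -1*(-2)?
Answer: 16401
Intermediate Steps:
n(Q) = 2
((-1*5 - 2)*(-4) + 5)*(495 + n(-6)) = ((-1*5 - 2)*(-4) + 5)*(495 + 2) = ((-5 - 2)*(-4) + 5)*497 = (-7*(-4) + 5)*497 = (28 + 5)*497 = 33*497 = 16401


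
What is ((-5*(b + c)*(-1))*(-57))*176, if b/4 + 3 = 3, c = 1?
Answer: -50160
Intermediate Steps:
b = 0 (b = -12 + 4*3 = -12 + 12 = 0)
((-5*(b + c)*(-1))*(-57))*176 = ((-5*(0 + 1)*(-1))*(-57))*176 = ((-5*1*(-1))*(-57))*176 = (-5*(-1)*(-57))*176 = (5*(-57))*176 = -285*176 = -50160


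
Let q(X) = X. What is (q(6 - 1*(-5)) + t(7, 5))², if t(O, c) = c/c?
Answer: 144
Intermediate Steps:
t(O, c) = 1
(q(6 - 1*(-5)) + t(7, 5))² = ((6 - 1*(-5)) + 1)² = ((6 + 5) + 1)² = (11 + 1)² = 12² = 144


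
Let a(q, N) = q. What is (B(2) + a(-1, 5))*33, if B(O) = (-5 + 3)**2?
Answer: 99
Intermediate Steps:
B(O) = 4 (B(O) = (-2)**2 = 4)
(B(2) + a(-1, 5))*33 = (4 - 1)*33 = 3*33 = 99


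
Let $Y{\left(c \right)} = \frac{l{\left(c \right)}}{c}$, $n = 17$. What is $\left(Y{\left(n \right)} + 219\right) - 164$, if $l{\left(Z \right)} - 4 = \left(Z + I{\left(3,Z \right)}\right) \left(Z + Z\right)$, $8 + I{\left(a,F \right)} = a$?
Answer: $\frac{1347}{17} \approx 79.235$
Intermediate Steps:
$I{\left(a,F \right)} = -8 + a$
$l{\left(Z \right)} = 4 + 2 Z \left(-5 + Z\right)$ ($l{\left(Z \right)} = 4 + \left(Z + \left(-8 + 3\right)\right) \left(Z + Z\right) = 4 + \left(Z - 5\right) 2 Z = 4 + \left(-5 + Z\right) 2 Z = 4 + 2 Z \left(-5 + Z\right)$)
$Y{\left(c \right)} = \frac{4 - 10 c + 2 c^{2}}{c}$
$\left(Y{\left(n \right)} + 219\right) - 164 = \left(\left(-10 + 2 \cdot 17 + \frac{4}{17}\right) + 219\right) - 164 = \left(\left(-10 + 34 + 4 \cdot \frac{1}{17}\right) + 219\right) - 164 = \left(\left(-10 + 34 + \frac{4}{17}\right) + 219\right) - 164 = \left(\frac{412}{17} + 219\right) - 164 = \frac{4135}{17} - 164 = \frac{1347}{17}$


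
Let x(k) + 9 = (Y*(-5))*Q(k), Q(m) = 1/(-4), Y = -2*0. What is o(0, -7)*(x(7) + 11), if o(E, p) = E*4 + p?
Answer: -14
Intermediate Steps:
Y = 0
o(E, p) = p + 4*E (o(E, p) = 4*E + p = p + 4*E)
Q(m) = -¼
x(k) = -9 (x(k) = -9 + (0*(-5))*(-¼) = -9 + 0*(-¼) = -9 + 0 = -9)
o(0, -7)*(x(7) + 11) = (-7 + 4*0)*(-9 + 11) = (-7 + 0)*2 = -7*2 = -14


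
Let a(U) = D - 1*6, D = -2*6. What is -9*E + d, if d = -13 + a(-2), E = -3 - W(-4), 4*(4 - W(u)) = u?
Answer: 41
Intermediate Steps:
W(u) = 4 - u/4
D = -12
a(U) = -18 (a(U) = -12 - 1*6 = -12 - 6 = -18)
E = -8 (E = -3 - (4 - ¼*(-4)) = -3 - (4 + 1) = -3 - 1*5 = -3 - 5 = -8)
d = -31 (d = -13 - 18 = -31)
-9*E + d = -9*(-8) - 31 = 72 - 31 = 41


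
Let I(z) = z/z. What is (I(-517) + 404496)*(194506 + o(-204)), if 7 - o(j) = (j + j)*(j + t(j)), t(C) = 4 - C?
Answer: 79340064065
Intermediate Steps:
o(j) = 7 - 8*j (o(j) = 7 - (j + j)*(j + (4 - j)) = 7 - 2*j*4 = 7 - 8*j)
I(z) = 1
(I(-517) + 404496)*(194506 + o(-204)) = (1 + 404496)*(194506 + (7 - 8*(-204))) = 404497*(194506 + (7 + 1632)) = 404497*(194506 + 1639) = 404497*196145 = 79340064065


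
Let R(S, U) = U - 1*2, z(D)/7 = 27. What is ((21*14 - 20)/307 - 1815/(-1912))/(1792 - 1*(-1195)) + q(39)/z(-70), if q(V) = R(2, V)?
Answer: 65077211273/331377708312 ≈ 0.19638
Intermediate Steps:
z(D) = 189 (z(D) = 7*27 = 189)
R(S, U) = -2 + U (R(S, U) = U - 2 = -2 + U)
q(V) = -2 + V
((21*14 - 20)/307 - 1815/(-1912))/(1792 - 1*(-1195)) + q(39)/z(-70) = ((21*14 - 20)/307 - 1815/(-1912))/(1792 - 1*(-1195)) + (-2 + 39)/189 = ((294 - 20)*(1/307) - 1815*(-1/1912))/(1792 + 1195) + 37*(1/189) = (274*(1/307) + 1815/1912)/2987 + 37/189 = (274/307 + 1815/1912)*(1/2987) + 37/189 = (1081093/586984)*(1/2987) + 37/189 = 1081093/1753321208 + 37/189 = 65077211273/331377708312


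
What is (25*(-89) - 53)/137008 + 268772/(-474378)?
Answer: -9476136815/16248395256 ≈ -0.58320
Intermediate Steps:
(25*(-89) - 53)/137008 + 268772/(-474378) = (-2225 - 53)*(1/137008) + 268772*(-1/474378) = -2278*1/137008 - 134386/237189 = -1139/68504 - 134386/237189 = -9476136815/16248395256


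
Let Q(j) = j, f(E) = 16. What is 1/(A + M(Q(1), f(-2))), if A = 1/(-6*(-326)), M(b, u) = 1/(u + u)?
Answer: 15648/497 ≈ 31.485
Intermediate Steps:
M(b, u) = 1/(2*u)
A = 1/1956 ≈ 0.00051125
1/(A + M(Q(1), f(-2))) = 1/(1/1956 + (½)/16) = 1/(1/1956 + (½)*(1/16)) = 1/(1/1956 + 1/32) = 1/(497/15648) = 15648/497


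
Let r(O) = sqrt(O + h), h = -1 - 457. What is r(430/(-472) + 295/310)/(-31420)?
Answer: -I*sqrt(6127938299)/114934360 ≈ -0.00068109*I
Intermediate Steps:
h = -458
r(O) = sqrt(-458 + O) (r(O) = sqrt(O - 458) = sqrt(-458 + O))
r(430/(-472) + 295/310)/(-31420) = sqrt(-458 + (430/(-472) + 295/310))/(-31420) = sqrt(-458 + (430*(-1/472) + 295*(1/310)))*(-1/31420) = sqrt(-458 + (-215/236 + 59/62))*(-1/31420) = sqrt(-458 + 297/7316)*(-1/31420) = sqrt(-3350431/7316)*(-1/31420) = (I*sqrt(6127938299)/3658)*(-1/31420) = -I*sqrt(6127938299)/114934360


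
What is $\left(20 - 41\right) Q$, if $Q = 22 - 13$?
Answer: $-189$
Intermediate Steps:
$Q = 9$
$\left(20 - 41\right) Q = \left(20 - 41\right) 9 = \left(-21\right) 9 = -189$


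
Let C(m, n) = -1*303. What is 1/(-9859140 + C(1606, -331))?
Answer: -1/9859443 ≈ -1.0143e-7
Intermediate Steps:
C(m, n) = -303
1/(-9859140 + C(1606, -331)) = 1/(-9859140 - 303) = 1/(-9859443) = -1/9859443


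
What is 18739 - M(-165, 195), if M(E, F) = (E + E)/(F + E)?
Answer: 18750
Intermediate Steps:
M(E, F) = 2*E/(E + F) (M(E, F) = (2*E)/(E + F) = 2*E/(E + F))
18739 - M(-165, 195) = 18739 - 2*(-165)/(-165 + 195) = 18739 - 2*(-165)/30 = 18739 - 1*(-11) = 18739 + 11 = 18750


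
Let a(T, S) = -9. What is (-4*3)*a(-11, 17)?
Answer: 108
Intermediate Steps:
(-4*3)*a(-11, 17) = -4*3*(-9) = -12*(-9) = 108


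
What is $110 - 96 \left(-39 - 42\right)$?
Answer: $7886$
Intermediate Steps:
$110 - 96 \left(-39 - 42\right) = 110 - -7776 = 110 + 7776 = 7886$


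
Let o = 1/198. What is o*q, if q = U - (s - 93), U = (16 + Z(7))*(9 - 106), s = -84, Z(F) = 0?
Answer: -125/18 ≈ -6.9444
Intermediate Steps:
o = 1/198 ≈ 0.0050505
U = -1552 (U = (16 + 0)*(9 - 106) = 16*(-97) = -1552)
q = -1375 (q = -1552 - (-84 - 93) = -1552 - 1*(-177) = -1552 + 177 = -1375)
o*q = (1/198)*(-1375) = -125/18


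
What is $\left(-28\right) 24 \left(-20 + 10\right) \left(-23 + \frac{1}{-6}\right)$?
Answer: $-155680$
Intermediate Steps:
$\left(-28\right) 24 \left(-20 + 10\right) \left(-23 + \frac{1}{-6}\right) = - 672 \left(- 10 \left(-23 - \frac{1}{6}\right)\right) = - 672 \left(\left(-10\right) \left(- \frac{139}{6}\right)\right) = \left(-672\right) \frac{695}{3} = -155680$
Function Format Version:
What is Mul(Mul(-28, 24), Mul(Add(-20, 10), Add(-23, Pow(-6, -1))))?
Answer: -155680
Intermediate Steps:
Mul(Mul(-28, 24), Mul(Add(-20, 10), Add(-23, Pow(-6, -1)))) = Mul(-672, Mul(-10, Add(-23, Rational(-1, 6)))) = Mul(-672, Mul(-10, Rational(-139, 6))) = Mul(-672, Rational(695, 3)) = -155680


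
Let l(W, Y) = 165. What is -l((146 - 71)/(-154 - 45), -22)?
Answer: -165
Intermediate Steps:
-l((146 - 71)/(-154 - 45), -22) = -1*165 = -165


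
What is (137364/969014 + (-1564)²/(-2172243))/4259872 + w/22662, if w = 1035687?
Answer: 2529070046611136176167/55338906142569659024 ≈ 45.701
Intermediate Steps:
(137364/969014 + (-1564)²/(-2172243))/4259872 + w/22662 = (137364/969014 + (-1564)²/(-2172243))/4259872 + 1035687/22662 = (137364*(1/969014) + 2446096*(-1/2172243))*(1/4259872) + 1035687*(1/22662) = (68682/484507 - 143888/127779)*(1/4259872) + 345229/7554 = -60938625938/61909819953*1/4259872 + 345229/7554 = -30469312969/131863954271413008 + 345229/7554 = 2529070046611136176167/55338906142569659024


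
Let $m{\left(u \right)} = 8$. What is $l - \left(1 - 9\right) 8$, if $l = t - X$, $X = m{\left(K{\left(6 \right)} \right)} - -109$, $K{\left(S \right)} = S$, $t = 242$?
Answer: $189$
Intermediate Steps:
$X = 117$ ($X = 8 - -109 = 8 + 109 = 117$)
$l = 125$ ($l = 242 - 117 = 125$)
$l - \left(1 - 9\right) 8 = 125 - \left(1 - 9\right) 8 = 125 - \left(-8\right) 8 = 125 - -64 = 125 + 64 = 189$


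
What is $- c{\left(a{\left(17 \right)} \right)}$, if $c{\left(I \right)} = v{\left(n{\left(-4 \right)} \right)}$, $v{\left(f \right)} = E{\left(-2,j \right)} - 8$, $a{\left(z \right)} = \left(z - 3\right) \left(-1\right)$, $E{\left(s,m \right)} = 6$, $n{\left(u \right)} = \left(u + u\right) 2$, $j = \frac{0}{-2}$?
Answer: $2$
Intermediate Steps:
$j = 0$ ($j = 0 \left(- \frac{1}{2}\right) = 0$)
$n{\left(u \right)} = 4 u$ ($n{\left(u \right)} = 2 u 2 = 4 u$)
$a{\left(z \right)} = 3 - z$ ($a{\left(z \right)} = \left(-3 + z\right) \left(-1\right) = 3 - z$)
$v{\left(f \right)} = -2$ ($v{\left(f \right)} = 6 - 8 = -2$)
$c{\left(I \right)} = -2$
$- c{\left(a{\left(17 \right)} \right)} = \left(-1\right) \left(-2\right) = 2$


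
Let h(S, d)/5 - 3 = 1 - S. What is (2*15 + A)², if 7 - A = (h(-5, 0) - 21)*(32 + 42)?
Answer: 3024121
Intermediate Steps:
h(S, d) = 20 - 5*S (h(S, d) = 15 + 5*(1 - S) = 15 + (5 - 5*S) = 20 - 5*S)
A = -1769 (A = 7 - ((20 - 5*(-5)) - 21)*(32 + 42) = 7 - ((20 + 25) - 21)*74 = 7 - (45 - 21)*74 = 7 - 24*74 = 7 - 1*1776 = 7 - 1776 = -1769)
(2*15 + A)² = (2*15 - 1769)² = (30 - 1769)² = (-1739)² = 3024121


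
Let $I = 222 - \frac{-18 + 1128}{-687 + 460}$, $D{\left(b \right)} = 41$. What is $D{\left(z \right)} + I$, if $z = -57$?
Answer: $\frac{60811}{227} \approx 267.89$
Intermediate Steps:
$I = \frac{51504}{227}$ ($I = 222 - \frac{1110}{-227} = 222 - 1110 \left(- \frac{1}{227}\right) = 222 - - \frac{1110}{227} = 222 + \frac{1110}{227} = \frac{51504}{227} \approx 226.89$)
$D{\left(z \right)} + I = 41 + \frac{51504}{227} = \frac{60811}{227}$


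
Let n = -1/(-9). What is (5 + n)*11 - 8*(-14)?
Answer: 1514/9 ≈ 168.22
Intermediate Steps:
n = ⅑ (n = -1*(-⅑) = ⅑ ≈ 0.11111)
(5 + n)*11 - 8*(-14) = (5 + ⅑)*11 - 8*(-14) = (46/9)*11 + 112 = 506/9 + 112 = 1514/9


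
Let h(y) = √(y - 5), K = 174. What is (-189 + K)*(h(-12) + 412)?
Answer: -6180 - 15*I*√17 ≈ -6180.0 - 61.847*I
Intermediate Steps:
h(y) = √(-5 + y)
(-189 + K)*(h(-12) + 412) = (-189 + 174)*(√(-5 - 12) + 412) = -15*(√(-17) + 412) = -15*(I*√17 + 412) = -15*(412 + I*√17) = -6180 - 15*I*√17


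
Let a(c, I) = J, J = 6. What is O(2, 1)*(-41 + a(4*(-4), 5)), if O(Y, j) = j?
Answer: -35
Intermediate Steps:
a(c, I) = 6
O(2, 1)*(-41 + a(4*(-4), 5)) = 1*(-41 + 6) = 1*(-35) = -35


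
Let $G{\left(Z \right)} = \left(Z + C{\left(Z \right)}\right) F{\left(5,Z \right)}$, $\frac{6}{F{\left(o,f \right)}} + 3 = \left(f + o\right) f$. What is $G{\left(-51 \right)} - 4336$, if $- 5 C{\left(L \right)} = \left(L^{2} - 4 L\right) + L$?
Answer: $- \frac{16938098}{3905} \approx -4337.5$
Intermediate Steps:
$F{\left(o,f \right)} = \frac{6}{-3 + f \left(f + o\right)}$ ($F{\left(o,f \right)} = \frac{6}{-3 + \left(f + o\right) f} = \frac{6}{-3 + f \left(f + o\right)}$)
$C{\left(L \right)} = - \frac{L^{2}}{5} + \frac{3 L}{5}$ ($C{\left(L \right)} = - \frac{\left(L^{2} - 4 L\right) + L}{5} = - \frac{L^{2} - 3 L}{5} = - \frac{L^{2}}{5} + \frac{3 L}{5}$)
$G{\left(Z \right)} = \frac{6 \left(Z + \frac{Z \left(3 - Z\right)}{5}\right)}{-3 + Z^{2} + 5 Z}$ ($G{\left(Z \right)} = \left(Z + \frac{Z \left(3 - Z\right)}{5}\right) \frac{6}{-3 + Z^{2} + Z 5} = \left(Z + \frac{Z \left(3 - Z\right)}{5}\right) \frac{6}{-3 + Z^{2} + 5 Z} = \frac{6 \left(Z + \frac{Z \left(3 - Z\right)}{5}\right)}{-3 + Z^{2} + 5 Z}$)
$G{\left(-51 \right)} - 4336 = \frac{6}{5} \left(-51\right) \frac{1}{-3 + \left(-51\right)^{2} + 5 \left(-51\right)} \left(8 - -51\right) - 4336 = \frac{6}{5} \left(-51\right) \frac{1}{-3 + 2601 - 255} \left(8 + 51\right) - 4336 = \frac{6}{5} \left(-51\right) \frac{1}{2343} \cdot 59 - 4336 = - \frac{6018}{3905} - 4336 = - \frac{16938098}{3905}$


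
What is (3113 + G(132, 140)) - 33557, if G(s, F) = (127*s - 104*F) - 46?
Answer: -28286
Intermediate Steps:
G(s, F) = -46 - 104*F + 127*s (G(s, F) = (-104*F + 127*s) - 46 = -46 - 104*F + 127*s)
(3113 + G(132, 140)) - 33557 = (3113 + (-46 - 104*140 + 127*132)) - 33557 = (3113 + (-46 - 14560 + 16764)) - 33557 = (3113 + 2158) - 33557 = 5271 - 33557 = -28286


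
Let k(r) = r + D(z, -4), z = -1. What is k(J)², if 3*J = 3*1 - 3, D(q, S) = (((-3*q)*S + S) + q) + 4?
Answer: 169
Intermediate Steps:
D(q, S) = 4 + S + q - 3*S*q (D(q, S) = ((-3*S*q + S) + q) + 4 = ((S - 3*S*q) + q) + 4 = (S + q - 3*S*q) + 4 = 4 + S + q - 3*S*q)
J = 0 (J = (3*1 - 3)/3 = (3 - 3)/3 = (⅓)*0 = 0)
k(r) = -13 + r (k(r) = r + (4 - 4 - 1 - 3*(-4)*(-1)) = r + (4 - 4 - 1 - 12) = r - 13 = -13 + r)
k(J)² = (-13 + 0)² = (-13)² = 169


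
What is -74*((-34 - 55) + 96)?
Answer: -518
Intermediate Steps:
-74*((-34 - 55) + 96) = -74*(-89 + 96) = -74*7 = -518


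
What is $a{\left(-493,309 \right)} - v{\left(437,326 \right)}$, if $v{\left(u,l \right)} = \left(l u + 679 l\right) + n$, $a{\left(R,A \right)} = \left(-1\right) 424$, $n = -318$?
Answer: $-363922$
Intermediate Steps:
$a{\left(R,A \right)} = -424$
$v{\left(u,l \right)} = -318 + 679 l + l u$ ($v{\left(u,l \right)} = \left(l u + 679 l\right) - 318 = \left(679 l + l u\right) - 318 = -318 + 679 l + l u$)
$a{\left(-493,309 \right)} - v{\left(437,326 \right)} = -424 - \left(-318 + 679 \cdot 326 + 326 \cdot 437\right) = -424 - \left(-318 + 221354 + 142462\right) = -424 - 363498 = -363922$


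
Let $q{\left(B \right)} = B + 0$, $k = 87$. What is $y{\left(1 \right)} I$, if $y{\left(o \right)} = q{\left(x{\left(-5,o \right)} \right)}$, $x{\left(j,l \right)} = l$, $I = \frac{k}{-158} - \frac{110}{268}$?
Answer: $- \frac{5087}{5293} \approx -0.96108$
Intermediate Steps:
$I = - \frac{5087}{5293}$ ($I = \frac{87}{-158} - \frac{110}{268} = 87 \left(- \frac{1}{158}\right) - \frac{55}{134} = - \frac{87}{158} - \frac{55}{134} = - \frac{5087}{5293} \approx -0.96108$)
$q{\left(B \right)} = B$
$y{\left(o \right)} = o$
$y{\left(1 \right)} I = 1 \left(- \frac{5087}{5293}\right) = - \frac{5087}{5293}$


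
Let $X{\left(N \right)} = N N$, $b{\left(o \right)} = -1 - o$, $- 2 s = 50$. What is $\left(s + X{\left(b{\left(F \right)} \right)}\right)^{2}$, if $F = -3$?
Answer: $441$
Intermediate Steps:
$s = -25$ ($s = \left(- \frac{1}{2}\right) 50 = -25$)
$X{\left(N \right)} = N^{2}$
$\left(s + X{\left(b{\left(F \right)} \right)}\right)^{2} = \left(-25 + \left(-1 - -3\right)^{2}\right)^{2} = \left(-25 + \left(-1 + 3\right)^{2}\right)^{2} = \left(-25 + 2^{2}\right)^{2} = \left(-25 + 4\right)^{2} = \left(-21\right)^{2} = 441$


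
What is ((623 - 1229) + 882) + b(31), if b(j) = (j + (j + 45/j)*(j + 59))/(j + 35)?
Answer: 656197/2046 ≈ 320.72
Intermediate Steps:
b(j) = (j + (59 + j)*(j + 45/j))/(35 + j) (b(j) = (j + (j + 45/j)*(59 + j))/(35 + j) = (j + (59 + j)*(j + 45/j))/(35 + j))
((623 - 1229) + 882) + b(31) = ((623 - 1229) + 882) + (2655 + 31³ + 45*31 + 60*31²)/(31*(35 + 31)) = (-606 + 882) + (1/31)*(2655 + 29791 + 1395 + 60*961)/66 = 276 + (1/31)*(1/66)*(2655 + 29791 + 1395 + 57660) = 276 + (1/31)*(1/66)*91501 = 276 + 91501/2046 = 656197/2046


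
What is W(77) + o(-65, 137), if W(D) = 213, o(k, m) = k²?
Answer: 4438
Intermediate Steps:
W(77) + o(-65, 137) = 213 + (-65)² = 213 + 4225 = 4438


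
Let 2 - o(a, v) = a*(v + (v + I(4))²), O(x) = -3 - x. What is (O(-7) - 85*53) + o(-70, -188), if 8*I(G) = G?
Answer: 4886557/2 ≈ 2.4433e+6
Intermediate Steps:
I(G) = G/8
o(a, v) = 2 - a*(v + (½ + v)²) (o(a, v) = 2 - a*(v + (v + (⅛)*4)²) = 2 - a*(v + (v + ½)²) = 2 - a*(v + (½ + v)²))
(O(-7) - 85*53) + o(-70, -188) = ((-3 - 1*(-7)) - 85*53) + (2 - ¼*(-70) - 1*(-70)*(-188)² - 2*(-70)*(-188)) = ((-3 + 7) - 4505) + (2 + 35/2 - 1*(-70)*35344 - 26320) = (4 - 4505) + (2 + 35/2 + 2474080 - 26320) = -4501 + 4895559/2 = 4886557/2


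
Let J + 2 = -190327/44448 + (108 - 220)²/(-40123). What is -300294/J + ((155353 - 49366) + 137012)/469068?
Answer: 251207744264952170027/5516624381898588 ≈ 45537.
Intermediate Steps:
J = -11760820141/1783387104 (J = -2 + (-190327/44448 + (108 - 220)²/(-40123)) = -2 + (-190327*1/44448 + (-112)²*(-1/40123)) = -2 + (-190327/44448 + 12544*(-1/40123)) = -2 + (-190327/44448 - 12544/40123) = -2 - 8194045933/1783387104 = -11760820141/1783387104 ≈ -6.5947)
-300294/J + ((155353 - 49366) + 137012)/469068 = -300294/(-11760820141/1783387104) + ((155353 - 49366) + 137012)/469068 = -300294*(-1783387104/11760820141) + (105987 + 137012)*(1/469068) = 535540447008576/11760820141 + 242999*(1/469068) = 535540447008576/11760820141 + 242999/469068 = 251207744264952170027/5516624381898588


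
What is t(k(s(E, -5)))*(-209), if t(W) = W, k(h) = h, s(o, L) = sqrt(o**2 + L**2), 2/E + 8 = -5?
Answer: -209*sqrt(4229)/13 ≈ -1045.5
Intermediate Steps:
E = -2/13 (E = 2/(-8 - 5) = 2/(-13) = 2*(-1/13) = -2/13 ≈ -0.15385)
s(o, L) = sqrt(L**2 + o**2)
t(k(s(E, -5)))*(-209) = sqrt((-5)**2 + (-2/13)**2)*(-209) = sqrt(25 + 4/169)*(-209) = sqrt(4229/169)*(-209) = (sqrt(4229)/13)*(-209) = -209*sqrt(4229)/13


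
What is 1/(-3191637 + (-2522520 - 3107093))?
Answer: -1/8821250 ≈ -1.1336e-7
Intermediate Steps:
1/(-3191637 + (-2522520 - 3107093)) = 1/(-3191637 - 5629613) = 1/(-8821250) = -1/8821250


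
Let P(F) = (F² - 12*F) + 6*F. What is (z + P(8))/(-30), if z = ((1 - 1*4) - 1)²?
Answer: -16/15 ≈ -1.0667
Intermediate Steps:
z = 16 (z = ((1 - 4) - 1)² = (-3 - 1)² = (-4)² = 16)
P(F) = F² - 6*F
(z + P(8))/(-30) = (16 + 8*(-6 + 8))/(-30) = -(16 + 8*2)/30 = -(16 + 16)/30 = -1/30*32 = -16/15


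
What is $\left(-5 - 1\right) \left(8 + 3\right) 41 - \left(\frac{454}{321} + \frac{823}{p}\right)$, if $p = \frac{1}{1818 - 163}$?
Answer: $- \frac{438091945}{321} \approx -1.3648 \cdot 10^{6}$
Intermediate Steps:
$p = \frac{1}{1655} \approx 0.00060423$
$\left(-5 - 1\right) \left(8 + 3\right) 41 - \left(\frac{454}{321} + \frac{823}{p}\right) = \left(-5 - 1\right) \left(8 + 3\right) 41 - \left(1362065 + \frac{454}{321}\right) = \left(-6\right) 11 \cdot 41 - \frac{437223319}{321} = \left(-66\right) 41 - \frac{437223319}{321} = -2706 - \frac{437223319}{321} = - \frac{438091945}{321}$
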